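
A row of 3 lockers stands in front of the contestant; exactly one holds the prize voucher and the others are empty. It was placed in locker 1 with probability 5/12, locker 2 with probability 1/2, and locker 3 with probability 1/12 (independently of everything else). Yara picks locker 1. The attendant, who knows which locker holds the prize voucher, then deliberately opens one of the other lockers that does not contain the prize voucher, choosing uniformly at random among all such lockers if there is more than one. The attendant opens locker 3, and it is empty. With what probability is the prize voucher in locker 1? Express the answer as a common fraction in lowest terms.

5/17

Consider each possible location of the prize voucher in turn.
If it is in locker 1 (prior 5/12): the attendant has 2 equally likely choices, so probability 1/2; weight (5/12)·(1/2) = 5/24.
If it is in locker 2 (prior 1/2): the attendant has no choice, probability 1; weight (1/2)·1 = 1/2.
If it is in locker 3 (prior 1/12): the attendant opened locker 3, so this case is ruled out; weight (1/12)·0 = 0.
The weights sum to 17/24.
So P(the prize voucher in locker 1 | the attendant opened locker 3) = (5/24) / (17/24) = 5/17.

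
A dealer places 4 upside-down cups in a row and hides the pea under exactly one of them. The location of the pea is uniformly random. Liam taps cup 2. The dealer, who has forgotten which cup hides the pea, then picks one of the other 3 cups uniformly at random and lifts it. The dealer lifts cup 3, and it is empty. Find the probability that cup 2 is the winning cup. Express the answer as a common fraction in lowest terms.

1/3

Because the dealer chose which cup to lift without knowing where the pea is, the choice is independent of the prize location. Learning that cup 3 does not hold the pea simply rules out that one location and leaves the remaining 3 cups still equally likely by symmetry.
So P(the pea under cup 2) = 1/3.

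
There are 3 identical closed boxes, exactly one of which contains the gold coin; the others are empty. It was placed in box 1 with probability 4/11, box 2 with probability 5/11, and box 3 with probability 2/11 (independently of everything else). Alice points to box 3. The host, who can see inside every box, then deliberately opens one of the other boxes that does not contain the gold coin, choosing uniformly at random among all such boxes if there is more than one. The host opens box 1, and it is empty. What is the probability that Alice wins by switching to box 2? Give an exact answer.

Apply Bayes' rule, conditioning on where the gold coin actually is.
If it is in box 1 (prior 4/11): the host opened box 1, so this case is ruled out; weight (4/11)·0 = 0.
If it is in box 2 (prior 5/11): the host has no choice, probability 1; weight (5/11)·1 = 5/11.
If it is in box 3 (prior 2/11): the host has 2 equally likely choices, so probability 1/2; weight (2/11)·(1/2) = 1/11.
The weights sum to 6/11.
So P(the gold coin in box 2 | the host opened box 1) = (5/11) / (6/11) = 5/6.

5/6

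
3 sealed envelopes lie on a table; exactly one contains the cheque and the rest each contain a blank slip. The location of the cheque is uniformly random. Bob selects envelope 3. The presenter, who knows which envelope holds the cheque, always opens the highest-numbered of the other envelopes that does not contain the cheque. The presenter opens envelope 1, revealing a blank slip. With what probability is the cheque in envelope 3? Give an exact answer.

Consider each possible location of the cheque in turn.
If it is in envelope 1 (prior 1/3): the presenter opened envelope 1, so this case is ruled out; weight (1/3)·0 = 0.
If it is in envelope 2 (prior 1/3): envelope 1 is the highest-numbered option available, probability 1; weight (1/3)·1 = 1/3.
If it is in envelope 3 (prior 1/3): the presenter would have opened envelope 2 instead, probability 0; weight (1/3)·0 = 0.
The weights sum to 1/3.
So P(the cheque in envelope 3 | the presenter opened envelope 1) = 0 / (1/3) = 0.

0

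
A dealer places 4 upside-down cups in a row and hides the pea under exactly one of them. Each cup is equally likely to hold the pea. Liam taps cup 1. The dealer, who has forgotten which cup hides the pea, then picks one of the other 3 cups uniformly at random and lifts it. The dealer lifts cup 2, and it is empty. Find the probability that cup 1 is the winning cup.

Consider each possible location of the pea in turn.
If it is under any of cups 1, 3, and 4 (prior 1/4 each): the dealer picks cup 2 with probability 1/3 regardless, and it is not the prize; weight (1/4)·(1/3) = 1/12 each.
If it is under cup 2 (prior 1/4): the dealer opened cup 2, so this case is ruled out; weight (1/4)·0 = 0.
The weights sum to 1/4.
So P(the pea under cup 1 | the dealer opened cup 2) = (1/12) / (1/4) = 1/3.

1/3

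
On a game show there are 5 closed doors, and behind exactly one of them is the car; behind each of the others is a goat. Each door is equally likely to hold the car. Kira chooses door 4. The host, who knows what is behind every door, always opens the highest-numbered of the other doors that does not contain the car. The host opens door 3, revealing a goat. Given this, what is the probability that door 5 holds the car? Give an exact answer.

Apply Bayes' rule, conditioning on where the car actually is.
If it is behind any of doors 1, 2, and 4 (prior 1/5 each): the host would have opened door 5 instead, probability 0; weight (1/5)·0 = 0 each.
If it is behind door 3 (prior 1/5): the host opened door 3, so this case is ruled out; weight (1/5)·0 = 0.
If it is behind door 5 (prior 1/5): door 3 is the highest-numbered option available, probability 1; weight (1/5)·1 = 1/5.
The weights sum to 1/5.
So P(the car behind door 5 | the host opened door 3) = (1/5) / (1/5) = 1.

1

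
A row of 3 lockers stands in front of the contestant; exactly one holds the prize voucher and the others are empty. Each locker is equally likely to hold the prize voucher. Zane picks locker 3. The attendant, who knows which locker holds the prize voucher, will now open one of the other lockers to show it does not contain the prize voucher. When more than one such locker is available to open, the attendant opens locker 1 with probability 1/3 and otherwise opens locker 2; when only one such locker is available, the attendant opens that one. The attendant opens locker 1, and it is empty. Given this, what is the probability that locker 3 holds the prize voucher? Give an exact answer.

1/4

Consider each possible location of the prize voucher in turn.
If it is in locker 1 (prior 1/3): the attendant opened locker 1, so this case is ruled out; weight (1/3)·0 = 0.
If it is in locker 2 (prior 1/3): only locker 1 is available, probability 1; weight (1/3)·1 = 1/3.
If it is in locker 3 (prior 1/3): locker 1 is available, opened with probability 1/3; weight (1/3)·(1/3) = 1/9.
The weights sum to 4/9.
So P(the prize voucher in locker 3 | the attendant opened locker 1) = (1/9) / (4/9) = 1/4.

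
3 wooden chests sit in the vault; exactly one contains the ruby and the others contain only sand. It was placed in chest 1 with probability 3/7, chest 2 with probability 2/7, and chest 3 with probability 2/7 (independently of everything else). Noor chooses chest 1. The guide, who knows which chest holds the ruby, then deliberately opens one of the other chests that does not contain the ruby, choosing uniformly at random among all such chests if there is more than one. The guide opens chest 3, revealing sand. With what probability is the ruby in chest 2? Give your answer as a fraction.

4/7

Consider each possible location of the ruby in turn.
If it is in chest 1 (prior 3/7): the guide has 2 equally likely choices, so probability 1/2; weight (3/7)·(1/2) = 3/14.
If it is in chest 2 (prior 2/7): the guide has no choice, probability 1; weight (2/7)·1 = 2/7.
If it is in chest 3 (prior 2/7): the guide opened chest 3, so this case is ruled out; weight (2/7)·0 = 0.
The weights sum to 1/2.
So P(the ruby in chest 2 | the guide opened chest 3) = (2/7) / (1/2) = 4/7.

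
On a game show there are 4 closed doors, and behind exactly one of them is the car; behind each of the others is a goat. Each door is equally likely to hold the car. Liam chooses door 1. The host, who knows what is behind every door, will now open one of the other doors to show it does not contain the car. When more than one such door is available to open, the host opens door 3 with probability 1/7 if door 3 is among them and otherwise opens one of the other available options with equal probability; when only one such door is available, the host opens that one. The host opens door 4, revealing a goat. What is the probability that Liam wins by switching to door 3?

7/25

Consider each possible location of the car in turn.
If it is behind door 1 (prior 1/4): door 3 is available but not opened; door 4 gets probability (1 − 1/7)/2 = 3/7; weight (1/4)·(3/7) = 3/28.
If it is behind door 2 (prior 1/4): door 3 is available but not opened, probability 6/7; weight (1/4)·(6/7) = 3/14.
If it is behind door 3 (prior 1/4): door 3 holds the prize so is unavailable; the host chooses uniformly among the 2 others, probability 1/2; weight (1/4)·(1/2) = 1/8.
If it is behind door 4 (prior 1/4): the host opened door 4, so this case is ruled out; weight (1/4)·0 = 0.
The weights sum to 25/56.
So P(the car behind door 3 | the host opened door 4) = (1/8) / (25/56) = 7/25.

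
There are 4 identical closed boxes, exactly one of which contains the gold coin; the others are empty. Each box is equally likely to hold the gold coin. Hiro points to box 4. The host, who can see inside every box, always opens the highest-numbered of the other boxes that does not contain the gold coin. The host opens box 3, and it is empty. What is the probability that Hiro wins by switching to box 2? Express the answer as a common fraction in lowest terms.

Condition on the true location of the gold coin.
If it is in any of boxes 1, 2, and 4 (prior 1/4 each): box 3 is the highest-numbered option available, probability 1; weight (1/4)·1 = 1/4 each.
If it is in box 3 (prior 1/4): the host opened box 3, so this case is ruled out; weight (1/4)·0 = 0.
The weights sum to 3/4.
So P(the gold coin in box 2 | the host opened box 3) = (1/4) / (3/4) = 1/3.

1/3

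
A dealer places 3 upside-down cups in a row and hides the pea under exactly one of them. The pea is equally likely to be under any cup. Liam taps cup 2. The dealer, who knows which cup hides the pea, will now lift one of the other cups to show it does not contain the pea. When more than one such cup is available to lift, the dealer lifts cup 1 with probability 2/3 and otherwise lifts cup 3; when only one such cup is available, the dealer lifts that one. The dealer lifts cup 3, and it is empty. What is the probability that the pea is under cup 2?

Consider each possible location of the pea in turn.
If it is under cup 1 (prior 1/3): only cup 3 is available, probability 1; weight (1/3)·1 = 1/3.
If it is under cup 2 (prior 1/3): cup 1 is available but not opened, probability 1/3; weight (1/3)·(1/3) = 1/9.
If it is under cup 3 (prior 1/3): the dealer opened cup 3, so this case is ruled out; weight (1/3)·0 = 0.
The weights sum to 4/9.
So P(the pea under cup 2 | the dealer opened cup 3) = (1/9) / (4/9) = 1/4.

1/4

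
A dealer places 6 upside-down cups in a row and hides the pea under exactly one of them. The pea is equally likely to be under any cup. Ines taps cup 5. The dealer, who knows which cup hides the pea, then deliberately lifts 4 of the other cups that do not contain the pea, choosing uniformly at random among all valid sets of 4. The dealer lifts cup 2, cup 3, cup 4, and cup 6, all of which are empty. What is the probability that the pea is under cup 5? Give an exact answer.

Consider each possible location of the pea in turn.
If it is under cup 1 (prior 1/6): the dealer has no choice, probability 1; weight (1/6)·1 = 1/6.
If it is under any of cups 2, 3, 4, and 6 (prior 1/6 each): that cup was opened and seen not to hold the prize — ruled out; weight (1/6)·0 = 0 each.
If it is under cup 5 (prior 1/6): the dealer has 5 equally likely choices, so probability 1/5; weight (1/6)·(1/5) = 1/30.
The weights sum to 1/5.
So P(the pea under cup 5 | the dealer opened cup 2, cup 3, cup 4, and cup 6) = (1/30) / (1/5) = 1/6.

1/6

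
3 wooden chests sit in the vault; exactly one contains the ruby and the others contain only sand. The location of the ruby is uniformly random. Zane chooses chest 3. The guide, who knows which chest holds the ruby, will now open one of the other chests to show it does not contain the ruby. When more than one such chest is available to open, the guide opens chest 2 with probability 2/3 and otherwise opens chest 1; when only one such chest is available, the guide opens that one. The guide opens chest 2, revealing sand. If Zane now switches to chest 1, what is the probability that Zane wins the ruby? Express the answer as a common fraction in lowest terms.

3/5

Consider each possible location of the ruby in turn.
If it is in chest 1 (prior 1/3): only chest 2 is available, probability 1; weight (1/3)·1 = 1/3.
If it is in chest 2 (prior 1/3): the guide opened chest 2, so this case is ruled out; weight (1/3)·0 = 0.
If it is in chest 3 (prior 1/3): chest 2 is available, opened with probability 2/3; weight (1/3)·(2/3) = 2/9.
The weights sum to 5/9.
So P(the ruby in chest 1 | the guide opened chest 2) = (1/3) / (5/9) = 3/5.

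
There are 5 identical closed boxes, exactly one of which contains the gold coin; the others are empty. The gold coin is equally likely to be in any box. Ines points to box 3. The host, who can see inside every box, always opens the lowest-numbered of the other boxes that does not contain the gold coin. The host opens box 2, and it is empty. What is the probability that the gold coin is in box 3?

Condition on the true location of the gold coin.
If it is in box 1 (prior 1/5): box 2 is the lowest-numbered option available, probability 1; weight (1/5)·1 = 1/5.
If it is in box 2 (prior 1/5): the host opened box 2, so this case is ruled out; weight (1/5)·0 = 0.
If it is in any of boxes 3, 4, and 5 (prior 1/5 each): the host would have opened box 1 instead, probability 0; weight (1/5)·0 = 0 each.
The weights sum to 1/5.
So P(the gold coin in box 3 | the host opened box 2) = 0 / (1/5) = 0.

0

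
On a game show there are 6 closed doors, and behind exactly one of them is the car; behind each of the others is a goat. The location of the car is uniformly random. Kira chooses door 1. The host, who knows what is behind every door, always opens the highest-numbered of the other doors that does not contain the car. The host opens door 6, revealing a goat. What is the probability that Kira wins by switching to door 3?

1/5

Apply Bayes' rule, conditioning on where the car actually is.
If it is behind any of doors 1, 2, 3, 4, and 5 (prior 1/6 each): door 6 is the highest-numbered option available, probability 1; weight (1/6)·1 = 1/6 each.
If it is behind door 6 (prior 1/6): the host opened door 6, so this case is ruled out; weight (1/6)·0 = 0.
The weights sum to 5/6.
So P(the car behind door 3 | the host opened door 6) = (1/6) / (5/6) = 1/5.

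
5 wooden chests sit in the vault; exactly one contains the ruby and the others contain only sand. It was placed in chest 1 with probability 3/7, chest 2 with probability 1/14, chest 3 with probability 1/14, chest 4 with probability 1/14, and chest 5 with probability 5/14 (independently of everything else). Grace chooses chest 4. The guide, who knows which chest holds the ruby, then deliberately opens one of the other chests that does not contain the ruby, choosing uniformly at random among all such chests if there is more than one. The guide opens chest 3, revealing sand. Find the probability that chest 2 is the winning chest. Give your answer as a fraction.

4/51

Consider each possible location of the ruby in turn.
If it is in chest 1 (prior 3/7): the guide has 3 equally likely choices, so probability 1/3; weight (3/7)·(1/3) = 1/7.
If it is in chest 2 (prior 1/14): the guide has 3 equally likely choices, so probability 1/3; weight (1/14)·(1/3) = 1/42.
If it is in chest 3 (prior 1/14): the guide opened chest 3, so this case is ruled out; weight (1/14)·0 = 0.
If it is in chest 4 (prior 1/14): the guide has 4 equally likely choices, so probability 1/4; weight (1/14)·(1/4) = 1/56.
If it is in chest 5 (prior 5/14): the guide has 3 equally likely choices, so probability 1/3; weight (5/14)·(1/3) = 5/42.
The weights sum to 17/56.
So P(the ruby in chest 2 | the guide opened chest 3) = (1/42) / (17/56) = 4/51.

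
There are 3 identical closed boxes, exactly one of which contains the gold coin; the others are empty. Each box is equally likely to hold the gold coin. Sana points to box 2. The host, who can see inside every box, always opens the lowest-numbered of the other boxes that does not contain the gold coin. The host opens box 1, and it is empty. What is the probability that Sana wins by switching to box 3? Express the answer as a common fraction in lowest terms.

Consider each possible location of the gold coin in turn.
If it is in box 1 (prior 1/3): the host opened box 1, so this case is ruled out; weight (1/3)·0 = 0.
If it is in either of boxes 2 and 3 (prior 1/3 each): box 1 is the lowest-numbered option available, probability 1; weight (1/3)·1 = 1/3 each.
The weights sum to 2/3.
So P(the gold coin in box 3 | the host opened box 1) = (1/3) / (2/3) = 1/2.

1/2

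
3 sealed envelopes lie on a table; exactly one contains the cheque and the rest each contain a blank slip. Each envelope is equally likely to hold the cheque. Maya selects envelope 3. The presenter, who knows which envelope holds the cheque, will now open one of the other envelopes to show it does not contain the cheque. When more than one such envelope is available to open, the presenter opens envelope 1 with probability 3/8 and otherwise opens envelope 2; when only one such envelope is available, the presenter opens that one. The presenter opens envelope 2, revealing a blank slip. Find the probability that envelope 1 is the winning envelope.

Condition on the true location of the cheque.
If it is in envelope 1 (prior 1/3): only envelope 2 is available, probability 1; weight (1/3)·1 = 1/3.
If it is in envelope 2 (prior 1/3): the presenter opened envelope 2, so this case is ruled out; weight (1/3)·0 = 0.
If it is in envelope 3 (prior 1/3): envelope 1 is available but not opened, probability 5/8; weight (1/3)·(5/8) = 5/24.
The weights sum to 13/24.
So P(the cheque in envelope 1 | the presenter opened envelope 2) = (1/3) / (13/24) = 8/13.

8/13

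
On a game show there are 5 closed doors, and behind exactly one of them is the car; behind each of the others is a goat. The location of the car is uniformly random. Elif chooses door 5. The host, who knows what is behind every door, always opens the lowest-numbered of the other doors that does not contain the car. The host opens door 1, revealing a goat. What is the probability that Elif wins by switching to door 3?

1/4

Apply Bayes' rule, conditioning on where the car actually is.
If it is behind door 1 (prior 1/5): the host opened door 1, so this case is ruled out; weight (1/5)·0 = 0.
If it is behind any of doors 2, 3, 4, and 5 (prior 1/5 each): door 1 is the lowest-numbered option available, probability 1; weight (1/5)·1 = 1/5 each.
The weights sum to 4/5.
So P(the car behind door 3 | the host opened door 1) = (1/5) / (4/5) = 1/4.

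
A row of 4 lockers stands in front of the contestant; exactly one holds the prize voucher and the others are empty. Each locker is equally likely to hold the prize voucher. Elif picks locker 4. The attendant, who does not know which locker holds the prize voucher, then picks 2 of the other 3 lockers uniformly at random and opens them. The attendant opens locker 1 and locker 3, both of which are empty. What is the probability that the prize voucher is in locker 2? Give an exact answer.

Because the attendant chose which lockers to open without knowing where the prize voucher is, the choice is independent of the prize location. Learning that none of the 2 opened lockers holds the prize voucher simply rules out those 2 locations and leaves the remaining 2 lockers still equally likely by symmetry.
So P(the prize voucher in locker 2) = 1/2.

1/2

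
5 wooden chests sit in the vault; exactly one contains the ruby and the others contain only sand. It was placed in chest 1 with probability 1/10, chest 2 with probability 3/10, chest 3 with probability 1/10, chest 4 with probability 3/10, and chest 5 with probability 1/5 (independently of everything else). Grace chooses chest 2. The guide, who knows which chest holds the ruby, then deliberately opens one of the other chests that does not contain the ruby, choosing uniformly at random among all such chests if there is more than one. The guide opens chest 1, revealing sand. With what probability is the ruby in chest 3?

4/33

Consider each possible location of the ruby in turn.
If it is in chest 1 (prior 1/10): the guide opened chest 1, so this case is ruled out; weight (1/10)·0 = 0.
If it is in chest 2 (prior 3/10): the guide has 4 equally likely choices, so probability 1/4; weight (3/10)·(1/4) = 3/40.
If it is in chest 3 (prior 1/10): the guide has 3 equally likely choices, so probability 1/3; weight (1/10)·(1/3) = 1/30.
If it is in chest 4 (prior 3/10): the guide has 3 equally likely choices, so probability 1/3; weight (3/10)·(1/3) = 1/10.
If it is in chest 5 (prior 1/5): the guide has 3 equally likely choices, so probability 1/3; weight (1/5)·(1/3) = 1/15.
The weights sum to 11/40.
So P(the ruby in chest 3 | the guide opened chest 1) = (1/30) / (11/40) = 4/33.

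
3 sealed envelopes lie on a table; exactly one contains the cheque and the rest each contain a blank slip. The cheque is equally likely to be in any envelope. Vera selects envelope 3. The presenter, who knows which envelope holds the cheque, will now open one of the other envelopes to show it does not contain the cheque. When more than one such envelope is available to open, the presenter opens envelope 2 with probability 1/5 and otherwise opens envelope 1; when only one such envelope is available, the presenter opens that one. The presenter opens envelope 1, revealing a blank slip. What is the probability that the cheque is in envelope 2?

5/9

Apply Bayes' rule, conditioning on where the cheque actually is.
If it is in envelope 1 (prior 1/3): the presenter opened envelope 1, so this case is ruled out; weight (1/3)·0 = 0.
If it is in envelope 2 (prior 1/3): only envelope 1 is available, probability 1; weight (1/3)·1 = 1/3.
If it is in envelope 3 (prior 1/3): envelope 2 is available but not opened, probability 4/5; weight (1/3)·(4/5) = 4/15.
The weights sum to 3/5.
So P(the cheque in envelope 2 | the presenter opened envelope 1) = (1/3) / (3/5) = 5/9.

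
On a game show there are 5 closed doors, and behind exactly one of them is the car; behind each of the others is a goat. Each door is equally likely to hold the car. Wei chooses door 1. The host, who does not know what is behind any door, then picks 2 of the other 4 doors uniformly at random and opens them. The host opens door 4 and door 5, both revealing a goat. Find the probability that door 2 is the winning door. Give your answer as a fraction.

Apply Bayes' rule, conditioning on where the car actually is.
If it is behind any of doors 1, 2, and 3 (prior 1/5 each): the host picks exactly this set with probability 1/6 regardless, and none is the prize; weight (1/5)·(1/6) = 1/30 each.
If it is behind either of doors 4 and 5 (prior 1/5 each): that door was opened and seen not to hold the prize — ruled out; weight (1/5)·0 = 0 each.
The weights sum to 1/10.
So P(the car behind door 2 | the host opened door 4 and door 5) = (1/30) / (1/10) = 1/3.

1/3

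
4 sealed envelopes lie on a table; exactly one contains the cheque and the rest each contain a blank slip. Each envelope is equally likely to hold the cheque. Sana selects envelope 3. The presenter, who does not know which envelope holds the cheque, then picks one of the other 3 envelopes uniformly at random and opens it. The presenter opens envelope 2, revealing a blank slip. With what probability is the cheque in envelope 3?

1/3

Condition on the true location of the cheque.
If it is in any of envelopes 1, 3, and 4 (prior 1/4 each): the presenter picks envelope 2 with probability 1/3 regardless, and it is not the prize; weight (1/4)·(1/3) = 1/12 each.
If it is in envelope 2 (prior 1/4): the presenter opened envelope 2, so this case is ruled out; weight (1/4)·0 = 0.
The weights sum to 1/4.
So P(the cheque in envelope 3 | the presenter opened envelope 2) = (1/12) / (1/4) = 1/3.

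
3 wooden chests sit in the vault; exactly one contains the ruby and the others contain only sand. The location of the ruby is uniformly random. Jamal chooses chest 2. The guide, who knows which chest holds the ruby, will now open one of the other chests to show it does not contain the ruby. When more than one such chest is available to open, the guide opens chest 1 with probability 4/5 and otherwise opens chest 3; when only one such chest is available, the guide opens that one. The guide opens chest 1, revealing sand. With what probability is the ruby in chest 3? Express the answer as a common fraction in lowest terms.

5/9

Condition on the true location of the ruby.
If it is in chest 1 (prior 1/3): the guide opened chest 1, so this case is ruled out; weight (1/3)·0 = 0.
If it is in chest 2 (prior 1/3): chest 1 is available, opened with probability 4/5; weight (1/3)·(4/5) = 4/15.
If it is in chest 3 (prior 1/3): only chest 1 is available, probability 1; weight (1/3)·1 = 1/3.
The weights sum to 3/5.
So P(the ruby in chest 3 | the guide opened chest 1) = (1/3) / (3/5) = 5/9.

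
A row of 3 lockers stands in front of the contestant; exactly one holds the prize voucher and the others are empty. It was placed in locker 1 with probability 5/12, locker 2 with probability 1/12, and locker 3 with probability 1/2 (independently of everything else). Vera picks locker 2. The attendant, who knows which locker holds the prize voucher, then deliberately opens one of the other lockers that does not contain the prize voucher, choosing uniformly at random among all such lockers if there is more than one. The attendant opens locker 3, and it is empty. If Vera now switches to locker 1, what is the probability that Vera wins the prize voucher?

10/11

Apply Bayes' rule, conditioning on where the prize voucher actually is.
If it is in locker 1 (prior 5/12): the attendant has no choice, probability 1; weight (5/12)·1 = 5/12.
If it is in locker 2 (prior 1/12): the attendant has 2 equally likely choices, so probability 1/2; weight (1/12)·(1/2) = 1/24.
If it is in locker 3 (prior 1/2): the attendant opened locker 3, so this case is ruled out; weight (1/2)·0 = 0.
The weights sum to 11/24.
So P(the prize voucher in locker 1 | the attendant opened locker 3) = (5/12) / (11/24) = 10/11.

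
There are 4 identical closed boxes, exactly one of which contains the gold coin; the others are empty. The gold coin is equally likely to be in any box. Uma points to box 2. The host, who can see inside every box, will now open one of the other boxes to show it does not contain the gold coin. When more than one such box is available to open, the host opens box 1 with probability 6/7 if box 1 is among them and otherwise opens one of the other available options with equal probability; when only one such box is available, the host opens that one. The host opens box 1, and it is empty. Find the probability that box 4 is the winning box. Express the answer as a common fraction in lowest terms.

1/3

Condition on the true location of the gold coin.
If it is in box 1 (prior 1/4): the host opened box 1, so this case is ruled out; weight (1/4)·0 = 0.
If it is in any of boxes 2, 3, and 4 (prior 1/4 each): box 1 is available, opened with probability 6/7; weight (1/4)·(6/7) = 3/14 each.
The weights sum to 9/14.
So P(the gold coin in box 4 | the host opened box 1) = (3/14) / (9/14) = 1/3.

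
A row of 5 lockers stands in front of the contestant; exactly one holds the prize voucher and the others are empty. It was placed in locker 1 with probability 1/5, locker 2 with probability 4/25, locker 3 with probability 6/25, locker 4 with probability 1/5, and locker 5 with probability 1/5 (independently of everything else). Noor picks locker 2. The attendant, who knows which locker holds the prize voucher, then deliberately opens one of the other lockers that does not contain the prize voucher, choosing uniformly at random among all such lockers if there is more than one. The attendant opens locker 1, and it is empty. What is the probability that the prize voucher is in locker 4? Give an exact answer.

5/19

Apply Bayes' rule, conditioning on where the prize voucher actually is.
If it is in locker 1 (prior 1/5): the attendant opened locker 1, so this case is ruled out; weight (1/5)·0 = 0.
If it is in locker 2 (prior 4/25): the attendant has 4 equally likely choices, so probability 1/4; weight (4/25)·(1/4) = 1/25.
If it is in locker 3 (prior 6/25): the attendant has 3 equally likely choices, so probability 1/3; weight (6/25)·(1/3) = 2/25.
If it is in either of lockers 4 and 5 (prior 1/5 each): the attendant has 3 equally likely choices, so probability 1/3; weight (1/5)·(1/3) = 1/15 each.
The weights sum to 19/75.
So P(the prize voucher in locker 4 | the attendant opened locker 1) = (1/15) / (19/75) = 5/19.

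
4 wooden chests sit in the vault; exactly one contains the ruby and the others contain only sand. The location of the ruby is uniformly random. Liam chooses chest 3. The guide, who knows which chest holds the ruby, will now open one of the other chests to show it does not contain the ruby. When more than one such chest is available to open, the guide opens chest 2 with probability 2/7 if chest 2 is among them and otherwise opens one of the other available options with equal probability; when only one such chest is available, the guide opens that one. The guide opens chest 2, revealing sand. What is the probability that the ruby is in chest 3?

1/3

Apply Bayes' rule, conditioning on where the ruby actually is.
If it is in any of chests 1, 3, and 4 (prior 1/4 each): chest 2 is available, opened with probability 2/7; weight (1/4)·(2/7) = 1/14 each.
If it is in chest 2 (prior 1/4): the guide opened chest 2, so this case is ruled out; weight (1/4)·0 = 0.
The weights sum to 3/14.
So P(the ruby in chest 3 | the guide opened chest 2) = (1/14) / (3/14) = 1/3.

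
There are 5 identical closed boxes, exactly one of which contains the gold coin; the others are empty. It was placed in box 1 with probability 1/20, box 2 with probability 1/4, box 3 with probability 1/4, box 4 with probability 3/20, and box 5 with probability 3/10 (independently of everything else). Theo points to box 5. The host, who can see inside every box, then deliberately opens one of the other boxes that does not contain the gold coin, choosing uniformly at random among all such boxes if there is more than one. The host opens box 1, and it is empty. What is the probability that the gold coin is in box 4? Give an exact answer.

Consider each possible location of the gold coin in turn.
If it is in box 1 (prior 1/20): the host opened box 1, so this case is ruled out; weight (1/20)·0 = 0.
If it is in either of boxes 2 and 3 (prior 1/4 each): the host has 3 equally likely choices, so probability 1/3; weight (1/4)·(1/3) = 1/12 each.
If it is in box 4 (prior 3/20): the host has 3 equally likely choices, so probability 1/3; weight (3/20)·(1/3) = 1/20.
If it is in box 5 (prior 3/10): the host has 4 equally likely choices, so probability 1/4; weight (3/10)·(1/4) = 3/40.
The weights sum to 7/24.
So P(the gold coin in box 4 | the host opened box 1) = (1/20) / (7/24) = 6/35.

6/35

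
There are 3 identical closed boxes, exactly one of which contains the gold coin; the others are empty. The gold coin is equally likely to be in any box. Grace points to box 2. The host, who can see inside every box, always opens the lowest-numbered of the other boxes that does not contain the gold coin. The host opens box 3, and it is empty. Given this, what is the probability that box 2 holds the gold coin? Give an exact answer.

0

Condition on the true location of the gold coin.
If it is in box 1 (prior 1/3): box 3 is the lowest-numbered option available, probability 1; weight (1/3)·1 = 1/3.
If it is in box 2 (prior 1/3): the host would have opened box 1 instead, probability 0; weight (1/3)·0 = 0.
If it is in box 3 (prior 1/3): the host opened box 3, so this case is ruled out; weight (1/3)·0 = 0.
The weights sum to 1/3.
So P(the gold coin in box 2 | the host opened box 3) = 0 / (1/3) = 0.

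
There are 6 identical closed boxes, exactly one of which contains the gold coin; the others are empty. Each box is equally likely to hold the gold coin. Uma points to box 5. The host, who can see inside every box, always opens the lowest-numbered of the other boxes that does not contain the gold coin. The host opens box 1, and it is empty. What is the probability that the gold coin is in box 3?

Apply Bayes' rule, conditioning on where the gold coin actually is.
If it is in box 1 (prior 1/6): the host opened box 1, so this case is ruled out; weight (1/6)·0 = 0.
If it is in any of boxes 2, 3, 4, 5, and 6 (prior 1/6 each): box 1 is the lowest-numbered option available, probability 1; weight (1/6)·1 = 1/6 each.
The weights sum to 5/6.
So P(the gold coin in box 3 | the host opened box 1) = (1/6) / (5/6) = 1/5.

1/5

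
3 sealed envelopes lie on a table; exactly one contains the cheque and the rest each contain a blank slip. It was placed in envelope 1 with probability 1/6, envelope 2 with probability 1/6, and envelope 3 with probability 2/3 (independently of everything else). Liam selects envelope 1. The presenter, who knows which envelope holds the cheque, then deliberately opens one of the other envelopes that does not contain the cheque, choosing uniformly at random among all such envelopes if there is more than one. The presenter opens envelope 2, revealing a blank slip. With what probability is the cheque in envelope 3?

Consider each possible location of the cheque in turn.
If it is in envelope 1 (prior 1/6): the presenter has 2 equally likely choices, so probability 1/2; weight (1/6)·(1/2) = 1/12.
If it is in envelope 2 (prior 1/6): the presenter opened envelope 2, so this case is ruled out; weight (1/6)·0 = 0.
If it is in envelope 3 (prior 2/3): the presenter has no choice, probability 1; weight (2/3)·1 = 2/3.
The weights sum to 3/4.
So P(the cheque in envelope 3 | the presenter opened envelope 2) = (2/3) / (3/4) = 8/9.

8/9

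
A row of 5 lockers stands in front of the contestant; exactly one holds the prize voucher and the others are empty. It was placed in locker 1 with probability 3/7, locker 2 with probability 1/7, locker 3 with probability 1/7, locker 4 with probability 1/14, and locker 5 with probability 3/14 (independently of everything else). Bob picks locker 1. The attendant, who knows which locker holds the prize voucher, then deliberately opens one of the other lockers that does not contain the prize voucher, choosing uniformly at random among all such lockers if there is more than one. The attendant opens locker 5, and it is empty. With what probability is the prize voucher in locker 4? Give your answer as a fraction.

2/19

Apply Bayes' rule, conditioning on where the prize voucher actually is.
If it is in locker 1 (prior 3/7): the attendant has 4 equally likely choices, so probability 1/4; weight (3/7)·(1/4) = 3/28.
If it is in either of lockers 2 and 3 (prior 1/7 each): the attendant has 3 equally likely choices, so probability 1/3; weight (1/7)·(1/3) = 1/21 each.
If it is in locker 4 (prior 1/14): the attendant has 3 equally likely choices, so probability 1/3; weight (1/14)·(1/3) = 1/42.
If it is in locker 5 (prior 3/14): the attendant opened locker 5, so this case is ruled out; weight (3/14)·0 = 0.
The weights sum to 19/84.
So P(the prize voucher in locker 4 | the attendant opened locker 5) = (1/42) / (19/84) = 2/19.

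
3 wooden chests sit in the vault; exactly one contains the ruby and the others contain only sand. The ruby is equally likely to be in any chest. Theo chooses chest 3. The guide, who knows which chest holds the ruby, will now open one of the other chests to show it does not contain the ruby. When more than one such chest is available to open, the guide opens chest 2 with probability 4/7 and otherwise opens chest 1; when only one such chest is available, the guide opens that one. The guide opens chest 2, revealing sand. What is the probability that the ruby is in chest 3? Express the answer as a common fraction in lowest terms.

Apply Bayes' rule, conditioning on where the ruby actually is.
If it is in chest 1 (prior 1/3): only chest 2 is available, probability 1; weight (1/3)·1 = 1/3.
If it is in chest 2 (prior 1/3): the guide opened chest 2, so this case is ruled out; weight (1/3)·0 = 0.
If it is in chest 3 (prior 1/3): chest 2 is available, opened with probability 4/7; weight (1/3)·(4/7) = 4/21.
The weights sum to 11/21.
So P(the ruby in chest 3 | the guide opened chest 2) = (4/21) / (11/21) = 4/11.

4/11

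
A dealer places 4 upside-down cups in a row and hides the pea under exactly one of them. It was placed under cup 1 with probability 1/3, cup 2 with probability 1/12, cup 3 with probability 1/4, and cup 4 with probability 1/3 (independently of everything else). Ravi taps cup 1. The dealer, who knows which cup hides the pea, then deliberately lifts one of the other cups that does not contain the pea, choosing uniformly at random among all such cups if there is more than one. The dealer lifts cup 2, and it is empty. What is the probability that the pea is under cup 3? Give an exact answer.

Condition on the true location of the pea.
If it is under cup 1 (prior 1/3): the dealer has 3 equally likely choices, so probability 1/3; weight (1/3)·(1/3) = 1/9.
If it is under cup 2 (prior 1/12): the dealer opened cup 2, so this case is ruled out; weight (1/12)·0 = 0.
If it is under cup 3 (prior 1/4): the dealer has 2 equally likely choices, so probability 1/2; weight (1/4)·(1/2) = 1/8.
If it is under cup 4 (prior 1/3): the dealer has 2 equally likely choices, so probability 1/2; weight (1/3)·(1/2) = 1/6.
The weights sum to 29/72.
So P(the pea under cup 3 | the dealer opened cup 2) = (1/8) / (29/72) = 9/29.

9/29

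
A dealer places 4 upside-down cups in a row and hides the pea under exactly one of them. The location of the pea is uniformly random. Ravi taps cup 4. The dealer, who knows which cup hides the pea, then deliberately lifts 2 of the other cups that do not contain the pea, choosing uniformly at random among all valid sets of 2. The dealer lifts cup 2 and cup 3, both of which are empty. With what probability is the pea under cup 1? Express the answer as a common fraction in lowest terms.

Condition on the true location of the pea.
If it is under cup 1 (prior 1/4): the dealer has no choice, probability 1; weight (1/4)·1 = 1/4.
If it is under either of cups 2 and 3 (prior 1/4 each): that cup was opened and seen not to hold the prize — ruled out; weight (1/4)·0 = 0 each.
If it is under cup 4 (prior 1/4): the dealer has 3 equally likely choices, so probability 1/3; weight (1/4)·(1/3) = 1/12.
The weights sum to 1/3.
So P(the pea under cup 1 | the dealer opened cup 2 and cup 3) = (1/4) / (1/3) = 3/4.

3/4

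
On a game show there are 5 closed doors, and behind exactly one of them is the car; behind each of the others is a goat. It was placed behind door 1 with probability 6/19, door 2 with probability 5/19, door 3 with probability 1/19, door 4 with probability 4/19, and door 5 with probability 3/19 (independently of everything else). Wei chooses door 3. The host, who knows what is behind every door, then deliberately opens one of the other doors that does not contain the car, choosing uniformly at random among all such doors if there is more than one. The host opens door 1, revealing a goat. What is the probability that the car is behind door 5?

4/17

Apply Bayes' rule, conditioning on where the car actually is.
If it is behind door 1 (prior 6/19): the host opened door 1, so this case is ruled out; weight (6/19)·0 = 0.
If it is behind door 2 (prior 5/19): the host has 3 equally likely choices, so probability 1/3; weight (5/19)·(1/3) = 5/57.
If it is behind door 3 (prior 1/19): the host has 4 equally likely choices, so probability 1/4; weight (1/19)·(1/4) = 1/76.
If it is behind door 4 (prior 4/19): the host has 3 equally likely choices, so probability 1/3; weight (4/19)·(1/3) = 4/57.
If it is behind door 5 (prior 3/19): the host has 3 equally likely choices, so probability 1/3; weight (3/19)·(1/3) = 1/19.
The weights sum to 17/76.
So P(the car behind door 5 | the host opened door 1) = (1/19) / (17/76) = 4/17.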